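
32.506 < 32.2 False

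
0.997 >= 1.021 False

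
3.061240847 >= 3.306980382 False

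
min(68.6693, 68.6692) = 68.6692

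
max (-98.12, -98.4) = -98.12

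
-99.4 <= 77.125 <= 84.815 True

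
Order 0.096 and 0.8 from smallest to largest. 0.096, 0.8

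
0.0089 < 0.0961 True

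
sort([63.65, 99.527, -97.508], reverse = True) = [99.527, 63.65, -97.508]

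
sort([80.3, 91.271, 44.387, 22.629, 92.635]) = [22.629, 44.387, 80.3, 91.271, 92.635]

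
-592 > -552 False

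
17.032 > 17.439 False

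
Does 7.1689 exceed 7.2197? No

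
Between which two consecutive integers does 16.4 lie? 16 and 17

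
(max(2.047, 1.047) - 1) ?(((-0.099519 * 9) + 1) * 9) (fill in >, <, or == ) >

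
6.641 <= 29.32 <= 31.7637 True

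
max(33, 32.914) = 33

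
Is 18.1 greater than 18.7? No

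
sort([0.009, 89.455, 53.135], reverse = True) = [89.455, 53.135, 0.009]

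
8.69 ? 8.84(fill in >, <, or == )<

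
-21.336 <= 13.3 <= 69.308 True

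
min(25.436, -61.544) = -61.544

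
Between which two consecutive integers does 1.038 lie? 1 and 2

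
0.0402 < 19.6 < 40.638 True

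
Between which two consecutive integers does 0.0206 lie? 0 and 1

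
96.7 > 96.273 True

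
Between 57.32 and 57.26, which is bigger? 57.32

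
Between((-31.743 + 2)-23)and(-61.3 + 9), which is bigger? (-61.3 + 9)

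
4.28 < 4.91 True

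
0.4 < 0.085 False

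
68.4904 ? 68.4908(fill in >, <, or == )<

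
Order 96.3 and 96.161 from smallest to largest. 96.161, 96.3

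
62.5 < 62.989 True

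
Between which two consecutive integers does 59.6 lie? 59 and 60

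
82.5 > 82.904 False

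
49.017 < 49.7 True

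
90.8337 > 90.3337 True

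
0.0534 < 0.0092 False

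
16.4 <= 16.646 True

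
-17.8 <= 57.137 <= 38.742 False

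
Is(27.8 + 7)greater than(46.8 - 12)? No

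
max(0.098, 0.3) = 0.3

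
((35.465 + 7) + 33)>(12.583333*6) False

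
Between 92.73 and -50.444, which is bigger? 92.73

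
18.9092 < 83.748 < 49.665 False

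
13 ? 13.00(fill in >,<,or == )==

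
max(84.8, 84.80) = 84.80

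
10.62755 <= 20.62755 True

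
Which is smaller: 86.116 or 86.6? 86.116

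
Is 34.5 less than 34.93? Yes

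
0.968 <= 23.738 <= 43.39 True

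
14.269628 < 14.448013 True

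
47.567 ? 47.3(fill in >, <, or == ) >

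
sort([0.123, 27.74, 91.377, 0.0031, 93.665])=[0.0031, 0.123, 27.74, 91.377, 93.665]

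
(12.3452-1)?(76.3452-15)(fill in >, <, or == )<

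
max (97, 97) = 97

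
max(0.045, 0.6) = 0.6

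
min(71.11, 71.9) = 71.11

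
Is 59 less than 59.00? No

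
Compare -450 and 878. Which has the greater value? 878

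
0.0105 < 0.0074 False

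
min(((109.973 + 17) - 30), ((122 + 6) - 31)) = 96.973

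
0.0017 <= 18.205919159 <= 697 True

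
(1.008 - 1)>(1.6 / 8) False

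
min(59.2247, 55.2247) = 55.2247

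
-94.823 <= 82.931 True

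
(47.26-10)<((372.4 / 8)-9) True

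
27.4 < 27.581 True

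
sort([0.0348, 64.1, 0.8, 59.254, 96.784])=[0.0348, 0.8, 59.254, 64.1, 96.784]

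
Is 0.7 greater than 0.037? Yes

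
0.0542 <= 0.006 False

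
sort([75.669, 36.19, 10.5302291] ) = [10.5302291, 36.19, 75.669]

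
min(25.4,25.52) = 25.4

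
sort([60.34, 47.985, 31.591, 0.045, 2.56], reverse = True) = [60.34, 47.985, 31.591, 2.56, 0.045]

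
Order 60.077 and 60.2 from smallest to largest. 60.077, 60.2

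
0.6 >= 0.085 True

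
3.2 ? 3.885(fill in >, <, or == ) <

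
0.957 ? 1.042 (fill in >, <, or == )<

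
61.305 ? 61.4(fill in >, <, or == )<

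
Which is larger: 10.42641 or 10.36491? 10.42641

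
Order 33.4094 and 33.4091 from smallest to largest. 33.4091, 33.4094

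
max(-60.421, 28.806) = 28.806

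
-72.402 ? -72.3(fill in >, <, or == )<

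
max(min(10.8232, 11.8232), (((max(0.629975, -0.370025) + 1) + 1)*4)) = 10.8232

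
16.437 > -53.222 True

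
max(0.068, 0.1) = 0.1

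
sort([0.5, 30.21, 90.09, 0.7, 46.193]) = [0.5, 0.7, 30.21, 46.193, 90.09]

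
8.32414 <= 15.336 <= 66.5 True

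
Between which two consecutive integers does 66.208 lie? 66 and 67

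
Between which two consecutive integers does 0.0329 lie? 0 and 1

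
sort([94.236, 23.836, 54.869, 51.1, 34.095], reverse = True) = [94.236, 54.869, 51.1, 34.095, 23.836]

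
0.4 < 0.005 False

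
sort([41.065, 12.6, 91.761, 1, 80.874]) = [1, 12.6, 41.065, 80.874, 91.761]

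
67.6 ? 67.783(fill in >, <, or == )<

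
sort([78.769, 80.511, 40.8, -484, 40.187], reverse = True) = [80.511, 78.769, 40.8, 40.187, -484]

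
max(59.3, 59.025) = 59.3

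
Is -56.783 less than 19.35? Yes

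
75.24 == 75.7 False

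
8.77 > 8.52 True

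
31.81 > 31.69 True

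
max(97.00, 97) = 97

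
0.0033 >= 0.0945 False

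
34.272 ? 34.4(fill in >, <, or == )<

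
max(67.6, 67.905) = 67.905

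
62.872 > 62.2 True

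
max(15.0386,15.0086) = 15.0386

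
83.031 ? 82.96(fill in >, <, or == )>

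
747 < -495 False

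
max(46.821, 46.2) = 46.821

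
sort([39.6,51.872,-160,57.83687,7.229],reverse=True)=[57.83687,51.872,39.6,7.229,-160]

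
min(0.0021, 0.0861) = 0.0021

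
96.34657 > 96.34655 True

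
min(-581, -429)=-581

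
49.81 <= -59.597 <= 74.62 False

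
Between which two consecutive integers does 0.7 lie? 0 and 1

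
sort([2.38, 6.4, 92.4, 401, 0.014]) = [0.014, 2.38, 6.4, 92.4, 401]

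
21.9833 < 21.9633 False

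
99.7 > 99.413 True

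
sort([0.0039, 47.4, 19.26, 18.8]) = [0.0039, 18.8, 19.26, 47.4]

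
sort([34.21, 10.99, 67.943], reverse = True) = [67.943, 34.21, 10.99]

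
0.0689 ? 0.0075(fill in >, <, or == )>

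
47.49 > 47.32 True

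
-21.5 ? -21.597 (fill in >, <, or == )>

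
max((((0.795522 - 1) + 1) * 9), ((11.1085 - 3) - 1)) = 7.159698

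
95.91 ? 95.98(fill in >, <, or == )<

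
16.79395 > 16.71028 True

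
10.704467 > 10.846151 False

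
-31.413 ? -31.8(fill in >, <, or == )>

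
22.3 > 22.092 True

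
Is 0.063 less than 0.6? Yes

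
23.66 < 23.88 True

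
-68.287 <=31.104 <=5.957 False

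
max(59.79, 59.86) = 59.86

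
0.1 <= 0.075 False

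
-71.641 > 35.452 False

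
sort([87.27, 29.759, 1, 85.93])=[1, 29.759, 85.93, 87.27]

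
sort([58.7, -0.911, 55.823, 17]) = [-0.911, 17, 55.823, 58.7]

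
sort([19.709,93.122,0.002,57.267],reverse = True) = [93.122,57.267,19.709,0.002]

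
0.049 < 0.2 True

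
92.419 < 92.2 False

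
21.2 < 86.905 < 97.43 True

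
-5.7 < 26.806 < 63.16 True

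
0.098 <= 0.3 True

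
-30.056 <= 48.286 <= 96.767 True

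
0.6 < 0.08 False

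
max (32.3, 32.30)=32.30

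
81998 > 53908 True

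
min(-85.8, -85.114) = -85.8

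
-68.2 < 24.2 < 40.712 True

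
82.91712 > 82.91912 False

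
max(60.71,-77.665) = 60.71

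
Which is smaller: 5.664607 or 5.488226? 5.488226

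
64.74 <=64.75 True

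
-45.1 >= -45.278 True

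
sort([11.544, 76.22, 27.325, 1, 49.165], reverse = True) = [76.22, 49.165, 27.325, 11.544, 1]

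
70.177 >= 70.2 False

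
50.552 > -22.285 True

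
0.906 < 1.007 True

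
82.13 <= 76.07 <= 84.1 False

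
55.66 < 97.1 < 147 True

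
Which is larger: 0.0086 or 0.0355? 0.0355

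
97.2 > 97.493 False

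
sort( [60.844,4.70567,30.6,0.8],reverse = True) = [60.844,30.6,4.70567,0.8]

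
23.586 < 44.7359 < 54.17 True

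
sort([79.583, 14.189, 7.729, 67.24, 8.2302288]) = [7.729, 8.2302288, 14.189, 67.24, 79.583]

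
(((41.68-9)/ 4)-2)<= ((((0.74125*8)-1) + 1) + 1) True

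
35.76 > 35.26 True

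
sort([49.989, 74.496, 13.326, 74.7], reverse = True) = [74.7, 74.496, 49.989, 13.326]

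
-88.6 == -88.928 False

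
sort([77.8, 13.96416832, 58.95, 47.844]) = [13.96416832, 47.844, 58.95, 77.8]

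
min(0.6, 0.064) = 0.064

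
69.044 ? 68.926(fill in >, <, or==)>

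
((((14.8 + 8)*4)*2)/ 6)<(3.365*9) False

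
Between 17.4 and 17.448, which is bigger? 17.448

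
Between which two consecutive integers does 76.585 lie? 76 and 77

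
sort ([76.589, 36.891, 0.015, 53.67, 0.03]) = [0.015, 0.03, 36.891, 53.67, 76.589]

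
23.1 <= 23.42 True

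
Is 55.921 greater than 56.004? No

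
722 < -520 False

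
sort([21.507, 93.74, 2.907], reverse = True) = [93.74, 21.507, 2.907]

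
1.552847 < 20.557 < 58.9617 True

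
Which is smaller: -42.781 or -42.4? -42.781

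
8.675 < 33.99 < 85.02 True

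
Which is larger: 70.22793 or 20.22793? 70.22793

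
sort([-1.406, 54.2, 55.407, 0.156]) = [-1.406, 0.156, 54.2, 55.407]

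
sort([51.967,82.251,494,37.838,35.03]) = [35.03,37.838,51.967,82.251,494]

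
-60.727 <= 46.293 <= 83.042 True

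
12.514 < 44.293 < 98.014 True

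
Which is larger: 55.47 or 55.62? 55.62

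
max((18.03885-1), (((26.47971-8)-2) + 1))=17.47971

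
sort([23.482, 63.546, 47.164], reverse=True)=[63.546, 47.164, 23.482]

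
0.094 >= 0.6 False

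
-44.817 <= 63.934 True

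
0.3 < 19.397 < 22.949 True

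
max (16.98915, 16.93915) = 16.98915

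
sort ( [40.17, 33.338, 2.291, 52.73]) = [2.291, 33.338, 40.17, 52.73]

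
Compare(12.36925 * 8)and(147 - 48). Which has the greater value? (147 - 48)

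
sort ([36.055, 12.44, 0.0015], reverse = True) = [36.055, 12.44, 0.0015]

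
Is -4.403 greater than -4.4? No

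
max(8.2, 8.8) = 8.8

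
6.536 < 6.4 False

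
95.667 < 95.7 True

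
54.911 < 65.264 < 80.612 True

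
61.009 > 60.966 True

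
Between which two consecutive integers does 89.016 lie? 89 and 90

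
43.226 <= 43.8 True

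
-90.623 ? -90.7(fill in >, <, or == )>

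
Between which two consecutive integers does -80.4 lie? -81 and -80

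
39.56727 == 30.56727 False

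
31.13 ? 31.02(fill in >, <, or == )>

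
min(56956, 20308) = 20308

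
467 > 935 False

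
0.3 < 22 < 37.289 True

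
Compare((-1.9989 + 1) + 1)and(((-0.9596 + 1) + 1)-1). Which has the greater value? (((-0.9596 + 1) + 1)-1)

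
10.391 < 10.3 False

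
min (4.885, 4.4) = 4.4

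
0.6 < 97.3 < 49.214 False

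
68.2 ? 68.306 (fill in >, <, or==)<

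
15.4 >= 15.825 False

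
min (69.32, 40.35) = 40.35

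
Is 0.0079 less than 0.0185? Yes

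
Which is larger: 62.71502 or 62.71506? 62.71506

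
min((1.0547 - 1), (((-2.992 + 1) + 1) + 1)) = 0.008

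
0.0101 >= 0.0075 True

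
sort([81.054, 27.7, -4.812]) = [-4.812, 27.7, 81.054]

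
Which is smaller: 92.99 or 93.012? 92.99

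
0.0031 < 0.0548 True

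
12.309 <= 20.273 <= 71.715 True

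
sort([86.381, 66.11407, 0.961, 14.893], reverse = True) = [86.381, 66.11407, 14.893, 0.961]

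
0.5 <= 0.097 False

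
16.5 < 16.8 True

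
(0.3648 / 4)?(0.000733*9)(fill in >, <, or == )>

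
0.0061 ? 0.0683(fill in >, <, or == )<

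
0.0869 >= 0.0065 True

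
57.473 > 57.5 False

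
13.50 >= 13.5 True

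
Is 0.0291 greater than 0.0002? Yes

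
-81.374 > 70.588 False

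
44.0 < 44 False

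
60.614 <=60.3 False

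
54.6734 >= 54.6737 False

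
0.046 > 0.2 False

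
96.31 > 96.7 False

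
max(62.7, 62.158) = 62.7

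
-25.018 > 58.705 False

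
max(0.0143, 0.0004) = 0.0143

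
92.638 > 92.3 True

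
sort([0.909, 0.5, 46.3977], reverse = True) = [46.3977, 0.909, 0.5]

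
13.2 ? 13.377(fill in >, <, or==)<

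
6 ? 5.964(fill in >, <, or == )>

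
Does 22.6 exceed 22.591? Yes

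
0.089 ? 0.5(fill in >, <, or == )<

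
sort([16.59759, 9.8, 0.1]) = [0.1, 9.8, 16.59759]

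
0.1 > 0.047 True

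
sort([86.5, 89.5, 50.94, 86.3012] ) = [50.94, 86.3012, 86.5, 89.5]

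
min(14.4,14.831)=14.4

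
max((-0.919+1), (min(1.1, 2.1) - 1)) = 0.1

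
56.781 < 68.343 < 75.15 True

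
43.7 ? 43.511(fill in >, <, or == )>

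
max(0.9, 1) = 1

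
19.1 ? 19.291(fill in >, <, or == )<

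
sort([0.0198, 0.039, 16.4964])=[0.0198, 0.039, 16.4964]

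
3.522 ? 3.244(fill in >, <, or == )>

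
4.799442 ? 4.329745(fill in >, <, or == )>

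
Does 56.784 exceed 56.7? Yes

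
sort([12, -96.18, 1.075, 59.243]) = [-96.18, 1.075, 12, 59.243]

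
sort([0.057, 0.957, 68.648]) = [0.057, 0.957, 68.648]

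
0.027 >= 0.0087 True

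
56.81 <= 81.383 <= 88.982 True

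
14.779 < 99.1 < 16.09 False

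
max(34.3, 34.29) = 34.3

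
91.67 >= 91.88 False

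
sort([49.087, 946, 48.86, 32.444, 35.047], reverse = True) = [946, 49.087, 48.86, 35.047, 32.444]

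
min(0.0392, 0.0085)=0.0085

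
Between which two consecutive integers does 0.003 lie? 0 and 1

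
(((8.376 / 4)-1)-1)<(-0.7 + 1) True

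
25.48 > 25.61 False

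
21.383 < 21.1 False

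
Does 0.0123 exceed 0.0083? Yes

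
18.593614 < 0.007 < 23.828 False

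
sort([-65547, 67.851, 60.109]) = [-65547, 60.109, 67.851]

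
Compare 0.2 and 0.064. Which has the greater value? 0.2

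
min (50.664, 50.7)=50.664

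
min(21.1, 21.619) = 21.1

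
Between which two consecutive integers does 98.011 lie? 98 and 99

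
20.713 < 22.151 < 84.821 True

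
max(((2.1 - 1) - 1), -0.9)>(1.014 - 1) True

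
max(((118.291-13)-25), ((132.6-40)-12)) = 80.6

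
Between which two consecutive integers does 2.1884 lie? 2 and 3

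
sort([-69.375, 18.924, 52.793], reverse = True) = [52.793, 18.924, -69.375]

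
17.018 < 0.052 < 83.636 False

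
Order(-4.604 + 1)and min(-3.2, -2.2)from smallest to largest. (-4.604 + 1), min(-3.2, -2.2)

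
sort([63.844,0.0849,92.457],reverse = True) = [92.457,63.844,0.0849]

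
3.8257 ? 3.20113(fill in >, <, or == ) >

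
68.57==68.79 False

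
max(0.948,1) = 1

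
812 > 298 True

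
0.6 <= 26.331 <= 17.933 False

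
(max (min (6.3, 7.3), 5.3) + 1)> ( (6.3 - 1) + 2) False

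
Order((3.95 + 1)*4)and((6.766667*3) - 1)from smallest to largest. ((6.766667*3) - 1), ((3.95 + 1)*4)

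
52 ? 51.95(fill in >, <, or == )>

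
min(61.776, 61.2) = 61.2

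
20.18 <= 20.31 True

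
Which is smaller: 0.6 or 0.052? 0.052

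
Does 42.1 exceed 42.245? No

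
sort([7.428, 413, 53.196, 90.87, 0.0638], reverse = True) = [413, 90.87, 53.196, 7.428, 0.0638]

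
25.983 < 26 True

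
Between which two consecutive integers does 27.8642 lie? 27 and 28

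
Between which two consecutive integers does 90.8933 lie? 90 and 91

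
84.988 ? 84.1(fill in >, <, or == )>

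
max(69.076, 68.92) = 69.076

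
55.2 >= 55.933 False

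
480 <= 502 True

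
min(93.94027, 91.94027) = 91.94027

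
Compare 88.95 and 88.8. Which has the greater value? 88.95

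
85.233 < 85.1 False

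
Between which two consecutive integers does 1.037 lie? 1 and 2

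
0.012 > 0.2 False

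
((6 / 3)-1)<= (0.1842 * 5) False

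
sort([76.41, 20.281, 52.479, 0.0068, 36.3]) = [0.0068, 20.281, 36.3, 52.479, 76.41]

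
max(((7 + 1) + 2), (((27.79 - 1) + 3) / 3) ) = 10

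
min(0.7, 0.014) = 0.014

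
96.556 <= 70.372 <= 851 False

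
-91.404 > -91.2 False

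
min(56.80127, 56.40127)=56.40127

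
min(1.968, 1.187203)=1.187203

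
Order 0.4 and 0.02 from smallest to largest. 0.02, 0.4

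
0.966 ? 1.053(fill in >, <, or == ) <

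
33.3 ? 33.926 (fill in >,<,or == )<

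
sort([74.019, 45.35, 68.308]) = [45.35, 68.308, 74.019]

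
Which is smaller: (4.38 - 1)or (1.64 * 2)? (1.64 * 2)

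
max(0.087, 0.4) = 0.4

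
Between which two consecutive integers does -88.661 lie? -89 and -88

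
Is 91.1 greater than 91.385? No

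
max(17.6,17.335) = 17.6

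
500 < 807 True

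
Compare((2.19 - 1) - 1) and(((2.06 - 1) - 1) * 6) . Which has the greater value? (((2.06 - 1) - 1) * 6)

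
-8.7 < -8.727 False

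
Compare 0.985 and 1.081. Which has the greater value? 1.081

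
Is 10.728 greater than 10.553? Yes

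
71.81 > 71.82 False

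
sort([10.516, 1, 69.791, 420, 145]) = [1, 10.516, 69.791, 145, 420]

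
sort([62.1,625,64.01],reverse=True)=[625,64.01,62.1]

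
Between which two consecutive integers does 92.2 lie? 92 and 93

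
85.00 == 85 True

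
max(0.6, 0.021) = 0.6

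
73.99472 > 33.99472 True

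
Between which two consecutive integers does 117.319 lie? 117 and 118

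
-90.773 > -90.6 False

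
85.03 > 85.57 False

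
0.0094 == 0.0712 False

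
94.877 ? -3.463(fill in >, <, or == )>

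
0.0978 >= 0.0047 True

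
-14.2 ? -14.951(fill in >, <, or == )>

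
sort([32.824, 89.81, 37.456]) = [32.824, 37.456, 89.81]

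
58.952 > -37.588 True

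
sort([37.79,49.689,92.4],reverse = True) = [92.4,49.689,37.79]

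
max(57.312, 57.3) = 57.312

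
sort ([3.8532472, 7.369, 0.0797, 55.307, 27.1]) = [0.0797, 3.8532472, 7.369, 27.1, 55.307]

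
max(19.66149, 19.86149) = 19.86149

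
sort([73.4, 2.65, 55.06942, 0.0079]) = [0.0079, 2.65, 55.06942, 73.4]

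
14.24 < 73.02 True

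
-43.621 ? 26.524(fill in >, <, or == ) <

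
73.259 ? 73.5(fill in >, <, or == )<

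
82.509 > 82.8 False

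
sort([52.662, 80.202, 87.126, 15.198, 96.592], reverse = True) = [96.592, 87.126, 80.202, 52.662, 15.198]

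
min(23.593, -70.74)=-70.74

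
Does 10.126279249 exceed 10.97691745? No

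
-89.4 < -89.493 False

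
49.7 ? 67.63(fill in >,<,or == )<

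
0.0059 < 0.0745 True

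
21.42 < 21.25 False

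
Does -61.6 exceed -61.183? No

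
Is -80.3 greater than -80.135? No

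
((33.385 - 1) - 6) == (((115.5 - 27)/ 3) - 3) False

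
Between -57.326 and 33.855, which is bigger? 33.855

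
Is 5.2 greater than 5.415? No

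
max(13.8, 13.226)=13.8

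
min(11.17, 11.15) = 11.15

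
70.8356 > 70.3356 True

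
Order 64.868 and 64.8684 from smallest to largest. 64.868, 64.8684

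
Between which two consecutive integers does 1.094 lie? 1 and 2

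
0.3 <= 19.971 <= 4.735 False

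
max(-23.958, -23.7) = -23.7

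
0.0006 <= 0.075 True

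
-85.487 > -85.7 True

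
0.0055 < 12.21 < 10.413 False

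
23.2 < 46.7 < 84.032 True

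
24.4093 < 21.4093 False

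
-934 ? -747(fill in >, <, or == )<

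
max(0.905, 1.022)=1.022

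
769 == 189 False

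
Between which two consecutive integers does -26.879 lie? -27 and -26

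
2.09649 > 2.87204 False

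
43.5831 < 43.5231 False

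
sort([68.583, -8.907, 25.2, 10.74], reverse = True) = [68.583, 25.2, 10.74, -8.907]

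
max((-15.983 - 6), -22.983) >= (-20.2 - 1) False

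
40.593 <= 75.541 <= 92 True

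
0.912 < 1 True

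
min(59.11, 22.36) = 22.36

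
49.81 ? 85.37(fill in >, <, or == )<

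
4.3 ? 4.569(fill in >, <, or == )<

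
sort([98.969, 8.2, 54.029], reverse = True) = [98.969, 54.029, 8.2]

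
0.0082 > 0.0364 False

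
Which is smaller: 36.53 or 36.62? 36.53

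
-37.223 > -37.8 True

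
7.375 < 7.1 False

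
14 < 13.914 False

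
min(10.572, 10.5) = 10.5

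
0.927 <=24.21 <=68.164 True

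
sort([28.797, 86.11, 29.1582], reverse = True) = [86.11, 29.1582, 28.797]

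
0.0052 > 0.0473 False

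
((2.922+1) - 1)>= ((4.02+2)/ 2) False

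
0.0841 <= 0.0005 False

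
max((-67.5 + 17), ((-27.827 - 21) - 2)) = -50.5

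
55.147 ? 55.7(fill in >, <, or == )<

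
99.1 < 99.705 True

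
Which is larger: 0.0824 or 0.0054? 0.0824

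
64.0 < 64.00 False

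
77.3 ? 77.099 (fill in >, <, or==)>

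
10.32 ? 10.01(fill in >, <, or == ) >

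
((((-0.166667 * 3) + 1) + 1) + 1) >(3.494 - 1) True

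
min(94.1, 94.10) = 94.1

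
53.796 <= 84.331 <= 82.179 False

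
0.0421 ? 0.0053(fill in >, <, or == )>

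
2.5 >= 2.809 False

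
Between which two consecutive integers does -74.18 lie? -75 and -74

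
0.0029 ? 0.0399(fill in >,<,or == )<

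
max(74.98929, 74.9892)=74.98929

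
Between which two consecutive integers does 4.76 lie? 4 and 5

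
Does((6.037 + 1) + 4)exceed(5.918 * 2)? No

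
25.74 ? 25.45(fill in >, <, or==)>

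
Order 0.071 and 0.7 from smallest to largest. 0.071, 0.7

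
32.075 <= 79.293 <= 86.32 True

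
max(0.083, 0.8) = 0.8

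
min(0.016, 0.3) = 0.016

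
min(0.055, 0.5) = 0.055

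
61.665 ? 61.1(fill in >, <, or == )>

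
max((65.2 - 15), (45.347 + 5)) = 50.347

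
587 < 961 True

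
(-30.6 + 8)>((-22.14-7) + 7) False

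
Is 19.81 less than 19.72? No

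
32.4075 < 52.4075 True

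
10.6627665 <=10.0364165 False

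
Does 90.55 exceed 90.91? No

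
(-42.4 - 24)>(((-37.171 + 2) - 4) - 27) False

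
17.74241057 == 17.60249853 False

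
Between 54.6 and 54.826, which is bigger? 54.826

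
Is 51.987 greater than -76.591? Yes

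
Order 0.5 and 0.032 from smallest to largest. 0.032, 0.5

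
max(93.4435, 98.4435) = 98.4435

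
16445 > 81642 False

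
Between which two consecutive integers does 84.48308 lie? 84 and 85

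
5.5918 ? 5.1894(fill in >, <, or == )>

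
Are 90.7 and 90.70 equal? Yes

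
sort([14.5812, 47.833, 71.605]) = [14.5812, 47.833, 71.605]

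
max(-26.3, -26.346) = -26.3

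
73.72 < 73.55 False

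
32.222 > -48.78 True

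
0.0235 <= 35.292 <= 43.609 True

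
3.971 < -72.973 False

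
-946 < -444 True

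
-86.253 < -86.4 False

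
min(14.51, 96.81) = 14.51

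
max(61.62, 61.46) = 61.62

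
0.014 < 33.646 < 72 True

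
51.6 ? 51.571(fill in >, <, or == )>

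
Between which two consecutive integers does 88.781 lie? 88 and 89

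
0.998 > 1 False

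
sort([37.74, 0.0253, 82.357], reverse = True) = [82.357, 37.74, 0.0253]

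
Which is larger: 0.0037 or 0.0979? 0.0979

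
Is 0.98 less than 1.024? Yes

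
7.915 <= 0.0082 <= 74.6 False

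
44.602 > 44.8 False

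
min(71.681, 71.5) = 71.5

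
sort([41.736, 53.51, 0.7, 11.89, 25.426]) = [0.7, 11.89, 25.426, 41.736, 53.51]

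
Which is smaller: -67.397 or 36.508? -67.397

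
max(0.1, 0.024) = 0.1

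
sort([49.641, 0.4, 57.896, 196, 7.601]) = [0.4, 7.601, 49.641, 57.896, 196]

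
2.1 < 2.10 False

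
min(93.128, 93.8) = 93.128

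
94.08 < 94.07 False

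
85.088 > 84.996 True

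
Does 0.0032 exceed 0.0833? No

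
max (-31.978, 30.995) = 30.995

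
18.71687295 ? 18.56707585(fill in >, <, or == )>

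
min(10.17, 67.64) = 10.17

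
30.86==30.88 False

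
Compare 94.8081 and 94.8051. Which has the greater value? 94.8081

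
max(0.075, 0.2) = 0.2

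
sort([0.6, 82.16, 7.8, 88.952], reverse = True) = [88.952, 82.16, 7.8, 0.6]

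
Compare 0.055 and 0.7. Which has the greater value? 0.7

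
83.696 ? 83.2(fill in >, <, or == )>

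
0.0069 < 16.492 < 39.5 True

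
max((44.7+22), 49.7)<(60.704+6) True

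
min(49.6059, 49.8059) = 49.6059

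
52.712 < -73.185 False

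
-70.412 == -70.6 False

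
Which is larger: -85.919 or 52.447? 52.447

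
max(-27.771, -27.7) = -27.7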